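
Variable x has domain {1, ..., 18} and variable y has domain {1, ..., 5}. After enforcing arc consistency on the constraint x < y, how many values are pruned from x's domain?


For the constraint x < y, x needs a supporting value in y's domain.
x can be at most 4 (one less than y's maximum).
Valid x values from domain: 4 out of 18.
Pruned = 18 - 4 = 14.

14


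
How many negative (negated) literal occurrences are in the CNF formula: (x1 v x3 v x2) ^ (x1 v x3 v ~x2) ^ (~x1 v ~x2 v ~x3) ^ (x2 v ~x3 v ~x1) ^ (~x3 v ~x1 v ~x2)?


Scan each clause for negated literals.
Clause 1: 0 negative; Clause 2: 1 negative; Clause 3: 3 negative; Clause 4: 2 negative; Clause 5: 3 negative.
Total negative literal occurrences = 9.

9


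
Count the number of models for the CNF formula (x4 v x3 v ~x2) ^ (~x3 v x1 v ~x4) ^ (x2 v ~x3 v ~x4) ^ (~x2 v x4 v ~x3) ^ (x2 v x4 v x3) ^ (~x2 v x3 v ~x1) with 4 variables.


Enumerate all 16 truth assignments over 4 variables.
Test each against every clause.
Satisfying assignments found: 6.

6


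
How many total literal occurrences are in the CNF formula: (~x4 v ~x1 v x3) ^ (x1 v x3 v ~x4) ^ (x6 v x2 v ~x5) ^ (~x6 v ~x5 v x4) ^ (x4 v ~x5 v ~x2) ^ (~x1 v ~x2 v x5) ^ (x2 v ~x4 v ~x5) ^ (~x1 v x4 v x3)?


Clause lengths: 3, 3, 3, 3, 3, 3, 3, 3.
Sum = 3 + 3 + 3 + 3 + 3 + 3 + 3 + 3 = 24.

24


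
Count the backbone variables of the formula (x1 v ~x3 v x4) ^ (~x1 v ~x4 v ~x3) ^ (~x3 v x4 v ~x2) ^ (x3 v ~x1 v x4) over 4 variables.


Find all satisfying assignments: 9 model(s).
Check which variables have the same value in every model.
No variable is fixed across all models.
Backbone size = 0.

0


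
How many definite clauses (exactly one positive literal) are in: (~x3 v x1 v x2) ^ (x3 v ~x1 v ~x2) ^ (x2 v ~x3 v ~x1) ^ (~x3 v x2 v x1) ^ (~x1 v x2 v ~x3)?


A definite clause has exactly one positive literal.
Clause 1: 2 positive -> not definite
Clause 2: 1 positive -> definite
Clause 3: 1 positive -> definite
Clause 4: 2 positive -> not definite
Clause 5: 1 positive -> definite
Definite clause count = 3.

3


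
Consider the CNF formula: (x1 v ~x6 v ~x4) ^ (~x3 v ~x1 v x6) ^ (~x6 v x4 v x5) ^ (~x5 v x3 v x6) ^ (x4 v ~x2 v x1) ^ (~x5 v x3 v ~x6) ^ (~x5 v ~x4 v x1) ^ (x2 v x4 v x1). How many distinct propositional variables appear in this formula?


Identify each distinct variable in the formula.
Variables found: x1, x2, x3, x4, x5, x6.
Total distinct variables = 6.

6


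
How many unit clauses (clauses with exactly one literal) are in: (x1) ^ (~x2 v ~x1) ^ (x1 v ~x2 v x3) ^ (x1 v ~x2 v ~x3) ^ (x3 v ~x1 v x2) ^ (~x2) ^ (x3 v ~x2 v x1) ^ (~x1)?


A unit clause contains exactly one literal.
Unit clauses found: (x1), (~x2), (~x1).
Count = 3.

3


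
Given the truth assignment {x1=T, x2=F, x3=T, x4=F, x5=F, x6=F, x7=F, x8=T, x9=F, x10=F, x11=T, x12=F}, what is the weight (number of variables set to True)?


The weight is the number of variables assigned True.
True variables: x1, x3, x8, x11.
Weight = 4.

4


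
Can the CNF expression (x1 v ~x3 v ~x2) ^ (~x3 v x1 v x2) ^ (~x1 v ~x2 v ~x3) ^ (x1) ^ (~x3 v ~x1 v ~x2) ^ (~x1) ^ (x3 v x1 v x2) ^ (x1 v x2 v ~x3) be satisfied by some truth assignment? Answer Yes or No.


Check all 8 possible truth assignments.
Number of satisfying assignments found: 0.
The formula is unsatisfiable.

No


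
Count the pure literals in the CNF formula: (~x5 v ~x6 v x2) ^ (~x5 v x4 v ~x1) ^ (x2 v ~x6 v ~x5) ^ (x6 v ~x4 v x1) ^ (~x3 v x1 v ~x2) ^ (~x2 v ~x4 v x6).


A pure literal appears in only one polarity across all clauses.
Pure literals: x3 (negative only), x5 (negative only).
Count = 2.

2


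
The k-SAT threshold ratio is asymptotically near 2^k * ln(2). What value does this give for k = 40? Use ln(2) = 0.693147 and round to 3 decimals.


Using the asymptotic formula: threshold ~ 2^k * ln(2).
2^40 = 1099511627776.
1099511627776 * 0.693147 = 762123186258.051.

762123186258.051


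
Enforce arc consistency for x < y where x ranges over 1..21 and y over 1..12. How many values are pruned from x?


For the constraint x < y, x needs a supporting value in y's domain.
x can be at most 11 (one less than y's maximum).
Valid x values from domain: 11 out of 21.
Pruned = 21 - 11 = 10.

10


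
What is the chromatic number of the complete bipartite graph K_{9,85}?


K_{9,85} is bipartite by definition: the two parts are independent sets, with every edge crossing between them.
Color all vertices in one part with color 1 and all vertices in the other part with color 2.
Since the graph has at least one edge, one color does not suffice.
Chromatic number = 2.

2


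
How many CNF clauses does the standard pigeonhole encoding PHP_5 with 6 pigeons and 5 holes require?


The PHP encoding has two parts:
1) At-least-one-hole clauses: 6 (one per pigeon, each with 5 literals).
2) At-most-one-pigeon-per-hole clauses: 5 holes * C(6,2) = 5 * 15 = 75.
Total clauses = 6 + 75 = 81.

81


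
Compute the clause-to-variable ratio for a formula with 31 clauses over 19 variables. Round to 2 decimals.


Clause-to-variable ratio = clauses / variables.
31 / 19 = 1.63.

1.63


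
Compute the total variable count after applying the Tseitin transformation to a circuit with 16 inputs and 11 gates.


The Tseitin transformation introduces one auxiliary variable per gate.
Total variables = inputs + gates = 16 + 11 = 27.

27


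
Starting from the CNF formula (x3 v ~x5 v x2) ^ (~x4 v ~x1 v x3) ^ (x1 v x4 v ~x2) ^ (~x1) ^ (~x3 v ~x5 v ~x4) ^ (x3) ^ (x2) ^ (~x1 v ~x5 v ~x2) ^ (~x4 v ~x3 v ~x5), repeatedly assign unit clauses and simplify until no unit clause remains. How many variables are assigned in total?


Unit propagation repeatedly assigns the literal in any unit clause, then simplifies.
Assignments in order: x1 = F, x3 = T, x2 = T, x4 = T, x5 = F.
No further unit clauses remain.
Total variables assigned = 5.

5


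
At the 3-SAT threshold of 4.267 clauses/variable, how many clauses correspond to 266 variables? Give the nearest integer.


The 3-SAT phase transition occurs at approximately 4.267 clauses per variable.
m = 4.267 * 266 = 1135.022.
Rounded to nearest integer: 1135.

1135


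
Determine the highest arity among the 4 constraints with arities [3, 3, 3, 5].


The arities are: 3, 3, 3, 5.
Scan for the maximum value.
Maximum arity = 5.

5


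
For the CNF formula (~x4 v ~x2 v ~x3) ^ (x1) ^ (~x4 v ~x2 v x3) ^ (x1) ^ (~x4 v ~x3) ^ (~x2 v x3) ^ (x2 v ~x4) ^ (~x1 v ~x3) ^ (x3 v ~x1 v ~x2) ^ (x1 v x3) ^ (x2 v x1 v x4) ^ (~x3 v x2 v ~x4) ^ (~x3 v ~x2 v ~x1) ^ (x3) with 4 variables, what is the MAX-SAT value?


Enumerate all 16 truth assignments.
For each, count how many of the 14 clauses are satisfied.
The formula is not fully satisfiable, so the maximum is below 14.
Maximum simultaneously satisfiable clauses = 13.

13


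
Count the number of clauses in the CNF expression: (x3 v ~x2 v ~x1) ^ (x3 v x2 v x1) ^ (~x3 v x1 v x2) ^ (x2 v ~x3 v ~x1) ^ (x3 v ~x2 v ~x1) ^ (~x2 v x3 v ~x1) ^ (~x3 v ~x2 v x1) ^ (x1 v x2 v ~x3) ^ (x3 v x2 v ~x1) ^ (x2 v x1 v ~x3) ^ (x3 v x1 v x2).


Each group enclosed in parentheses joined by ^ is one clause.
Counting the conjuncts: 11 clauses.

11


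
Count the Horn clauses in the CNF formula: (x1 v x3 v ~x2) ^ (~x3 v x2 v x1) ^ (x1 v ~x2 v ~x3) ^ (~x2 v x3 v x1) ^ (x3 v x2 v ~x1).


A Horn clause has at most one positive literal.
Clause 1: 2 positive lit(s) -> not Horn
Clause 2: 2 positive lit(s) -> not Horn
Clause 3: 1 positive lit(s) -> Horn
Clause 4: 2 positive lit(s) -> not Horn
Clause 5: 2 positive lit(s) -> not Horn
Total Horn clauses = 1.

1


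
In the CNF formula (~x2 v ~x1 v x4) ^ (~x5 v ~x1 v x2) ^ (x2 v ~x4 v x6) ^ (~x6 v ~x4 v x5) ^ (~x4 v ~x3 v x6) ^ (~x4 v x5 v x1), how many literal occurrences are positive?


Scan each clause for unnegated literals.
Clause 1: 1 positive; Clause 2: 1 positive; Clause 3: 2 positive; Clause 4: 1 positive; Clause 5: 1 positive; Clause 6: 2 positive.
Total positive literal occurrences = 8.

8


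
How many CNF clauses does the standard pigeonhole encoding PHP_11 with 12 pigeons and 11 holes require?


The PHP encoding has two parts:
1) At-least-one-hole clauses: 12 (one per pigeon, each with 11 literals).
2) At-most-one-pigeon-per-hole clauses: 11 holes * C(12,2) = 11 * 66 = 726.
Total clauses = 12 + 726 = 738.

738


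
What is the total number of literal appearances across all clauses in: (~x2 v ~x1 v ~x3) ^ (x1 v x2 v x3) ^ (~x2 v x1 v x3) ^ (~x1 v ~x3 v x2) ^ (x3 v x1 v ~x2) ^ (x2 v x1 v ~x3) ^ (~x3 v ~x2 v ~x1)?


Clause lengths: 3, 3, 3, 3, 3, 3, 3.
Sum = 3 + 3 + 3 + 3 + 3 + 3 + 3 = 21.

21


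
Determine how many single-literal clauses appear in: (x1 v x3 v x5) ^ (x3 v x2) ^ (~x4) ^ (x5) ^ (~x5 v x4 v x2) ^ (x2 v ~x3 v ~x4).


A unit clause contains exactly one literal.
Unit clauses found: (~x4), (x5).
Count = 2.

2


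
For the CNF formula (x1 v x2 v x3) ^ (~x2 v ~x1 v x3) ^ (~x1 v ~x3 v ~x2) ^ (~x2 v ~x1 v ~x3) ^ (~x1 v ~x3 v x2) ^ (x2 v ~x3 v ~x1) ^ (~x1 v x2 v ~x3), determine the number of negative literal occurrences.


Scan each clause for negated literals.
Clause 1: 0 negative; Clause 2: 2 negative; Clause 3: 3 negative; Clause 4: 3 negative; Clause 5: 2 negative; Clause 6: 2 negative; Clause 7: 2 negative.
Total negative literal occurrences = 14.

14


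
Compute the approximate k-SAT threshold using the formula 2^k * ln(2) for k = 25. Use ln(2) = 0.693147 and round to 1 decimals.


Using the asymptotic formula: threshold ~ 2^k * ln(2).
2^25 = 33554432.
33554432 * 0.693147 = 23258153.9.

23258153.9


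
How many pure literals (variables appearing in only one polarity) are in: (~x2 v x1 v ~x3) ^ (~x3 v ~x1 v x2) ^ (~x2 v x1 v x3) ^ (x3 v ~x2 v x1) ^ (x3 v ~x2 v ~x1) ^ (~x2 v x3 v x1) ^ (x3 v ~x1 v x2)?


A pure literal appears in only one polarity across all clauses.
No pure literals found.
Count = 0.

0


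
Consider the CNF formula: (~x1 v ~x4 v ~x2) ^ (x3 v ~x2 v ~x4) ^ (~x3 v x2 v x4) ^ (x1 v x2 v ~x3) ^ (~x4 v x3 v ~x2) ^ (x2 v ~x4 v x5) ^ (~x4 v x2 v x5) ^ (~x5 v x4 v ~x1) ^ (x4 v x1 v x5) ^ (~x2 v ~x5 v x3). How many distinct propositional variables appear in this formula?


Identify each distinct variable in the formula.
Variables found: x1, x2, x3, x4, x5.
Total distinct variables = 5.

5


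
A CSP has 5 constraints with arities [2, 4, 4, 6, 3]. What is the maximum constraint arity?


The arities are: 2, 4, 4, 6, 3.
Scan for the maximum value.
Maximum arity = 6.

6


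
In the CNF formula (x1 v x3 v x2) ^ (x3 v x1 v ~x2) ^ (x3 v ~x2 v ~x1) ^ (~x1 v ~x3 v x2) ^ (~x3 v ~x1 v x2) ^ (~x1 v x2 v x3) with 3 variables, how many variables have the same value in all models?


Find all satisfying assignments: 3 model(s).
Check which variables have the same value in every model.
Fixed variables: x3=T.
Backbone size = 1.

1


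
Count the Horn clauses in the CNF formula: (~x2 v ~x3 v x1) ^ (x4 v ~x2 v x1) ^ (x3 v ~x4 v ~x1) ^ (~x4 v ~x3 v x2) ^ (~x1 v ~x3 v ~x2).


A Horn clause has at most one positive literal.
Clause 1: 1 positive lit(s) -> Horn
Clause 2: 2 positive lit(s) -> not Horn
Clause 3: 1 positive lit(s) -> Horn
Clause 4: 1 positive lit(s) -> Horn
Clause 5: 0 positive lit(s) -> Horn
Total Horn clauses = 4.

4


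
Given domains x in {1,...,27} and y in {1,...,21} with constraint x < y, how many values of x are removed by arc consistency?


For the constraint x < y, x needs a supporting value in y's domain.
x can be at most 20 (one less than y's maximum).
Valid x values from domain: 20 out of 27.
Pruned = 27 - 20 = 7.

7


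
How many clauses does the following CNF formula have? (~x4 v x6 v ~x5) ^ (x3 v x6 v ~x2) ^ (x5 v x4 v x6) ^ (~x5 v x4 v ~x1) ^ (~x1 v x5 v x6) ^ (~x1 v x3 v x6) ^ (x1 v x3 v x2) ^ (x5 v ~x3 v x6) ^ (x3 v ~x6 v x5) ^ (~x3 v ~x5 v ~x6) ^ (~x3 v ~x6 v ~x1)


Each group enclosed in parentheses joined by ^ is one clause.
Counting the conjuncts: 11 clauses.

11


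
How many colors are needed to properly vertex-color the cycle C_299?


An odd cycle cannot be 2-colored: alternating two colors around the cycle returns to the start with a conflict.
Since 299 is odd, three colors are required (and three suffice).
Chromatic number = 3.

3


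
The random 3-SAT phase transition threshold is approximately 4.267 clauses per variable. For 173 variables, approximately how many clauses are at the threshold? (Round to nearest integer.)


The 3-SAT phase transition occurs at approximately 4.267 clauses per variable.
m = 4.267 * 173 = 738.191.
Rounded to nearest integer: 738.

738


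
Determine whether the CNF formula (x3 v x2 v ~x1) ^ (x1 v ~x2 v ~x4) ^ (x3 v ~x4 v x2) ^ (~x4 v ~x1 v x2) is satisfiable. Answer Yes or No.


Check all 16 possible truth assignments.
Number of satisfying assignments found: 10.
The formula is satisfiable.

Yes


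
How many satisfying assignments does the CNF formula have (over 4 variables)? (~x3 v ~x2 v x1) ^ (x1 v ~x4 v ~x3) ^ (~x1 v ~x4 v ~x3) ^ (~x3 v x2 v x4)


Enumerate all 16 truth assignments over 4 variables.
Test each against every clause.
Satisfying assignments found: 9.

9


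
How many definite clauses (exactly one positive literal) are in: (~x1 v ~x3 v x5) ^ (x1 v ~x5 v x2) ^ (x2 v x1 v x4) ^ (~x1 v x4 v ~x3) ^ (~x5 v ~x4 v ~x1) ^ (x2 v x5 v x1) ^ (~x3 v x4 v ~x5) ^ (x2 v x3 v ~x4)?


A definite clause has exactly one positive literal.
Clause 1: 1 positive -> definite
Clause 2: 2 positive -> not definite
Clause 3: 3 positive -> not definite
Clause 4: 1 positive -> definite
Clause 5: 0 positive -> not definite
Clause 6: 3 positive -> not definite
Clause 7: 1 positive -> definite
Clause 8: 2 positive -> not definite
Definite clause count = 3.

3


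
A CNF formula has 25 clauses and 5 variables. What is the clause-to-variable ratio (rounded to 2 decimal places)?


Clause-to-variable ratio = clauses / variables.
25 / 5 = 5.0.

5.0


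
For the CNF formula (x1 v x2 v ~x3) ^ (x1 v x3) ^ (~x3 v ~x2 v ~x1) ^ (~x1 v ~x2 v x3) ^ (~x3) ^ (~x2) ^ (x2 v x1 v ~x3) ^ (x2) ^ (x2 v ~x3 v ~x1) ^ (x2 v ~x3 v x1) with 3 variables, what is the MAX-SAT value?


Enumerate all 8 truth assignments.
For each, count how many of the 10 clauses are satisfied.
The formula is not fully satisfiable, so the maximum is below 10.
Maximum simultaneously satisfiable clauses = 9.

9


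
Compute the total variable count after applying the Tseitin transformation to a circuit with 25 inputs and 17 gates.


The Tseitin transformation introduces one auxiliary variable per gate.
Total variables = inputs + gates = 25 + 17 = 42.

42


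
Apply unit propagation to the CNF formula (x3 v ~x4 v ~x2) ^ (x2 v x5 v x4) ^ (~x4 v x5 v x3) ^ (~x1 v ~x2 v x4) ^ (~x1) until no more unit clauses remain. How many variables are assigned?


Unit propagation repeatedly assigns the literal in any unit clause, then simplifies.
Assignments in order: x1 = F.
No further unit clauses remain.
Total variables assigned = 1.

1


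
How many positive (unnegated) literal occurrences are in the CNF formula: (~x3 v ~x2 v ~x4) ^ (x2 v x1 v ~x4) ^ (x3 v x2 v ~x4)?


Scan each clause for unnegated literals.
Clause 1: 0 positive; Clause 2: 2 positive; Clause 3: 2 positive.
Total positive literal occurrences = 4.

4


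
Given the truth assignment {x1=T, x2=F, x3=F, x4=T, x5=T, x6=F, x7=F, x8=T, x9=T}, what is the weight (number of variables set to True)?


The weight is the number of variables assigned True.
True variables: x1, x4, x5, x8, x9.
Weight = 5.

5


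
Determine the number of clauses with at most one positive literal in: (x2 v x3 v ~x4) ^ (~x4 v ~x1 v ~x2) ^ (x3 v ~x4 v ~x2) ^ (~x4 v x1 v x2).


A Horn clause has at most one positive literal.
Clause 1: 2 positive lit(s) -> not Horn
Clause 2: 0 positive lit(s) -> Horn
Clause 3: 1 positive lit(s) -> Horn
Clause 4: 2 positive lit(s) -> not Horn
Total Horn clauses = 2.

2


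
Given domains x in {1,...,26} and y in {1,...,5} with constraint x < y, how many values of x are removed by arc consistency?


For the constraint x < y, x needs a supporting value in y's domain.
x can be at most 4 (one less than y's maximum).
Valid x values from domain: 4 out of 26.
Pruned = 26 - 4 = 22.

22


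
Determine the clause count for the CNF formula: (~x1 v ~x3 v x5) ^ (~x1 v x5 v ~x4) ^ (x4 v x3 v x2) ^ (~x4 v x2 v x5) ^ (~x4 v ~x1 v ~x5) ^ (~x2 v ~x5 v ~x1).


Each group enclosed in parentheses joined by ^ is one clause.
Counting the conjuncts: 6 clauses.

6


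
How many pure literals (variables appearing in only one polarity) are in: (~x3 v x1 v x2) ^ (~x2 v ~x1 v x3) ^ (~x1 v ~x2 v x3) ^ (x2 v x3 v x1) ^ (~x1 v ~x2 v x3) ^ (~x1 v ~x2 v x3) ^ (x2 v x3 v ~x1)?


A pure literal appears in only one polarity across all clauses.
No pure literals found.
Count = 0.

0


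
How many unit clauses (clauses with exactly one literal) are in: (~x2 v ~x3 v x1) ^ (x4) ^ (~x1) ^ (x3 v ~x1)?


A unit clause contains exactly one literal.
Unit clauses found: (x4), (~x1).
Count = 2.

2


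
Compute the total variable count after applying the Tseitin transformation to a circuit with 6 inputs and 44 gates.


The Tseitin transformation introduces one auxiliary variable per gate.
Total variables = inputs + gates = 6 + 44 = 50.

50


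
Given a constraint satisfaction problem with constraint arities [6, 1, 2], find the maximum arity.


The arities are: 6, 1, 2.
Scan for the maximum value.
Maximum arity = 6.

6


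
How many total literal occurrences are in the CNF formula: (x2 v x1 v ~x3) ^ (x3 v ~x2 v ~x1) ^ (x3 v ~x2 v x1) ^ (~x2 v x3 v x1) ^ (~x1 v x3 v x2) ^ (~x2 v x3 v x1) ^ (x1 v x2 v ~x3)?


Clause lengths: 3, 3, 3, 3, 3, 3, 3.
Sum = 3 + 3 + 3 + 3 + 3 + 3 + 3 = 21.

21


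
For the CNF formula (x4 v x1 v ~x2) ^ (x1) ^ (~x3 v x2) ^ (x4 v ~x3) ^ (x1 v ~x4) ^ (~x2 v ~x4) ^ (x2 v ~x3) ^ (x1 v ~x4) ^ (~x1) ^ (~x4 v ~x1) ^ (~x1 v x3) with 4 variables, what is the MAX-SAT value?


Enumerate all 16 truth assignments.
For each, count how many of the 11 clauses are satisfied.
The formula is not fully satisfiable, so the maximum is below 11.
Maximum simultaneously satisfiable clauses = 10.

10


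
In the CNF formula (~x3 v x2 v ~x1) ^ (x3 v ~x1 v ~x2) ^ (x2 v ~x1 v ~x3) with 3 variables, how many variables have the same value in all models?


Find all satisfying assignments: 6 model(s).
Check which variables have the same value in every model.
No variable is fixed across all models.
Backbone size = 0.

0


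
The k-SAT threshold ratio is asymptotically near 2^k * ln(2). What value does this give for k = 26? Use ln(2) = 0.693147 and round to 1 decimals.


Using the asymptotic formula: threshold ~ 2^k * ln(2).
2^26 = 67108864.
67108864 * 0.693147 = 46516307.8.

46516307.8


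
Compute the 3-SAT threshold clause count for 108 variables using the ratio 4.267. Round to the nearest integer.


The 3-SAT phase transition occurs at approximately 4.267 clauses per variable.
m = 4.267 * 108 = 460.836.
Rounded to nearest integer: 461.

461


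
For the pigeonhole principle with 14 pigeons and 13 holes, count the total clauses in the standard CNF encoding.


The PHP encoding has two parts:
1) At-least-one-hole clauses: 14 (one per pigeon, each with 13 literals).
2) At-most-one-pigeon-per-hole clauses: 13 holes * C(14,2) = 13 * 91 = 1183.
Total clauses = 14 + 1183 = 1197.

1197


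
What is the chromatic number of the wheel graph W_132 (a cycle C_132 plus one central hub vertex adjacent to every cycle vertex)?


W_132 consists of the cycle C_132 together with a hub vertex adjacent to every cycle vertex.
The cycle C_132 needs 2 colors (even cycle -> 2).
The hub is adjacent to every cycle vertex, so it must receive a new color distinct from all of them.
Chromatic number = 2 + 1 = 3.

3


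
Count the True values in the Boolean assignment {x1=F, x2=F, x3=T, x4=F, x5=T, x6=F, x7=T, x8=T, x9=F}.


The weight is the number of variables assigned True.
True variables: x3, x5, x7, x8.
Weight = 4.

4


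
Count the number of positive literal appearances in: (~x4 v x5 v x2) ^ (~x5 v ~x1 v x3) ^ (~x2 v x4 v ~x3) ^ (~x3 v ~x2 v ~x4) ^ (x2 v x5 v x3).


Scan each clause for unnegated literals.
Clause 1: 2 positive; Clause 2: 1 positive; Clause 3: 1 positive; Clause 4: 0 positive; Clause 5: 3 positive.
Total positive literal occurrences = 7.

7


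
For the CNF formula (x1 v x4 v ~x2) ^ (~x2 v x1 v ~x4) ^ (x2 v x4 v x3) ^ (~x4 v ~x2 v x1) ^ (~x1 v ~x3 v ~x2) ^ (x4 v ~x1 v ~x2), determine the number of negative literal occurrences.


Scan each clause for negated literals.
Clause 1: 1 negative; Clause 2: 2 negative; Clause 3: 0 negative; Clause 4: 2 negative; Clause 5: 3 negative; Clause 6: 2 negative.
Total negative literal occurrences = 10.

10


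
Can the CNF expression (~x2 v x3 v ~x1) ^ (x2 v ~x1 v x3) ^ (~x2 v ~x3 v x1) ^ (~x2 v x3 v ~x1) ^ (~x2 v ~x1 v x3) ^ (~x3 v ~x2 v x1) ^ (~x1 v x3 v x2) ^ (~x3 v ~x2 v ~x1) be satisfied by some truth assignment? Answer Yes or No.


Check all 8 possible truth assignments.
Number of satisfying assignments found: 4.
The formula is satisfiable.

Yes


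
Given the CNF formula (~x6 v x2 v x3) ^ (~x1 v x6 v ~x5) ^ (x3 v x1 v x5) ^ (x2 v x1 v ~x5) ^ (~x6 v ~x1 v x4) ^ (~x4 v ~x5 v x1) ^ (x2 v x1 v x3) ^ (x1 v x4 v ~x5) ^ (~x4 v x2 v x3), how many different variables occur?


Identify each distinct variable in the formula.
Variables found: x1, x2, x3, x4, x5, x6.
Total distinct variables = 6.

6


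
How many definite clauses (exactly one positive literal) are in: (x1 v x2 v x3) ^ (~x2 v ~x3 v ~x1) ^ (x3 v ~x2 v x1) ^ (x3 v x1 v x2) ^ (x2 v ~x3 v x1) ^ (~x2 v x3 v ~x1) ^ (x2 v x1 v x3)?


A definite clause has exactly one positive literal.
Clause 1: 3 positive -> not definite
Clause 2: 0 positive -> not definite
Clause 3: 2 positive -> not definite
Clause 4: 3 positive -> not definite
Clause 5: 2 positive -> not definite
Clause 6: 1 positive -> definite
Clause 7: 3 positive -> not definite
Definite clause count = 1.

1


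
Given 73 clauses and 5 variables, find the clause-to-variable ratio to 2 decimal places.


Clause-to-variable ratio = clauses / variables.
73 / 5 = 14.6.

14.6


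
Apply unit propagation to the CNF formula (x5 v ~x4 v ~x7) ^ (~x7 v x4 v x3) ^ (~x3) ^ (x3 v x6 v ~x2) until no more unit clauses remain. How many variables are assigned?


Unit propagation repeatedly assigns the literal in any unit clause, then simplifies.
Assignments in order: x3 = F.
No further unit clauses remain.
Total variables assigned = 1.

1


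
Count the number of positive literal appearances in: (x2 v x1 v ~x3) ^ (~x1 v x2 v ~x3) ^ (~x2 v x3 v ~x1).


Scan each clause for unnegated literals.
Clause 1: 2 positive; Clause 2: 1 positive; Clause 3: 1 positive.
Total positive literal occurrences = 4.

4


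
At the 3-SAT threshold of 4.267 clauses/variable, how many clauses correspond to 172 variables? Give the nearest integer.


The 3-SAT phase transition occurs at approximately 4.267 clauses per variable.
m = 4.267 * 172 = 733.924.
Rounded to nearest integer: 734.

734


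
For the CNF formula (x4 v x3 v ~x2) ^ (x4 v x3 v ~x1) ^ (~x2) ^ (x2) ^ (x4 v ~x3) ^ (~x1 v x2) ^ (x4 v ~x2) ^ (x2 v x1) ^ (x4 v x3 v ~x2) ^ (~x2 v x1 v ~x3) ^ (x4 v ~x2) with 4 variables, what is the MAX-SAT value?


Enumerate all 16 truth assignments.
For each, count how many of the 11 clauses are satisfied.
The formula is not fully satisfiable, so the maximum is below 11.
Maximum simultaneously satisfiable clauses = 10.

10


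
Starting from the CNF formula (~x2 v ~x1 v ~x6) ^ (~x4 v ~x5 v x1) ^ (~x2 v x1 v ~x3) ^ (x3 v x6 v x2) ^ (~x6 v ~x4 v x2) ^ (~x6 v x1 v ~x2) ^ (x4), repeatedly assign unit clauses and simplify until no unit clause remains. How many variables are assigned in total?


Unit propagation repeatedly assigns the literal in any unit clause, then simplifies.
Assignments in order: x4 = T.
No further unit clauses remain.
Total variables assigned = 1.

1


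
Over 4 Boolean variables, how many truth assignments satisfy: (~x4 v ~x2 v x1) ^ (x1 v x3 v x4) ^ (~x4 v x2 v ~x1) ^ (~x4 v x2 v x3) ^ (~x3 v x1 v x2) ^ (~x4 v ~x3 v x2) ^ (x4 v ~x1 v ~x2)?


Enumerate all 16 truth assignments over 4 variables.
Test each against every clause.
Satisfying assignments found: 5.

5


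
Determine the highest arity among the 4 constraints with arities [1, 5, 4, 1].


The arities are: 1, 5, 4, 1.
Scan for the maximum value.
Maximum arity = 5.

5


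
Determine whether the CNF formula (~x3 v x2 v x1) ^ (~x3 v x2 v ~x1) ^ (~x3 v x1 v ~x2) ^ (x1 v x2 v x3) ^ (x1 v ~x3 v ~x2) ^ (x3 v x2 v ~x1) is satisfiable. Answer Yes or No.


Check all 8 possible truth assignments.
Number of satisfying assignments found: 3.
The formula is satisfiable.

Yes


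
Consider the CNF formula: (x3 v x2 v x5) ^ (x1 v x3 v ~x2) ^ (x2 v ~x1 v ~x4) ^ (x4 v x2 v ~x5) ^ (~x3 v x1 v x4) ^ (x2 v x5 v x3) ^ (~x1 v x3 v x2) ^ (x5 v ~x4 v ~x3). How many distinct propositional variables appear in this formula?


Identify each distinct variable in the formula.
Variables found: x1, x2, x3, x4, x5.
Total distinct variables = 5.

5


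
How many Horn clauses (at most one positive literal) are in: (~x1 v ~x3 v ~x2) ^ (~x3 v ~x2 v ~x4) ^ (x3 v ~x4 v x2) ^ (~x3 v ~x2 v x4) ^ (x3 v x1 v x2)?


A Horn clause has at most one positive literal.
Clause 1: 0 positive lit(s) -> Horn
Clause 2: 0 positive lit(s) -> Horn
Clause 3: 2 positive lit(s) -> not Horn
Clause 4: 1 positive lit(s) -> Horn
Clause 5: 3 positive lit(s) -> not Horn
Total Horn clauses = 3.

3


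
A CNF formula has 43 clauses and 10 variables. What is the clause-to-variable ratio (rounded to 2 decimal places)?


Clause-to-variable ratio = clauses / variables.
43 / 10 = 4.3.

4.3


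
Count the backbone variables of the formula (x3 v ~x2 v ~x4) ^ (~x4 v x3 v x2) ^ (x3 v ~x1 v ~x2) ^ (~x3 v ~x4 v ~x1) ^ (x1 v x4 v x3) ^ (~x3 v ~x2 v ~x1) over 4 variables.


Find all satisfying assignments: 6 model(s).
Check which variables have the same value in every model.
No variable is fixed across all models.
Backbone size = 0.

0


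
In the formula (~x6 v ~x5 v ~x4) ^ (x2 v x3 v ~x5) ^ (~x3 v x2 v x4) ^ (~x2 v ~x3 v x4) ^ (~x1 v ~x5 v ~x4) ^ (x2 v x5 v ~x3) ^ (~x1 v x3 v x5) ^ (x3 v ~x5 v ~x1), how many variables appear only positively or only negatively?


A pure literal appears in only one polarity across all clauses.
Pure literals: x1 (negative only), x6 (negative only).
Count = 2.

2


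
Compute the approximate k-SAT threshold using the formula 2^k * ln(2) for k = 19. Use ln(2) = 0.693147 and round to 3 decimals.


Using the asymptotic formula: threshold ~ 2^k * ln(2).
2^19 = 524288.
524288 * 0.693147 = 363408.654.

363408.654


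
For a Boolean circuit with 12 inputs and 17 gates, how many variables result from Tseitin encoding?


The Tseitin transformation introduces one auxiliary variable per gate.
Total variables = inputs + gates = 12 + 17 = 29.

29


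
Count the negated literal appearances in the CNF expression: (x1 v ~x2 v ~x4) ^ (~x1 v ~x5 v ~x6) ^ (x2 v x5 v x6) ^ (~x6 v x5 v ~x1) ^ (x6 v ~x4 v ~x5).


Scan each clause for negated literals.
Clause 1: 2 negative; Clause 2: 3 negative; Clause 3: 0 negative; Clause 4: 2 negative; Clause 5: 2 negative.
Total negative literal occurrences = 9.

9


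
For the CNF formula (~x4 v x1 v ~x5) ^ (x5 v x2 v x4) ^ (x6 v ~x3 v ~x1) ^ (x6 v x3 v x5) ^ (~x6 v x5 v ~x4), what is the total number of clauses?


Each group enclosed in parentheses joined by ^ is one clause.
Counting the conjuncts: 5 clauses.

5


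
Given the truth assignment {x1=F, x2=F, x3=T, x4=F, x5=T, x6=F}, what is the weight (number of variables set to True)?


The weight is the number of variables assigned True.
True variables: x3, x5.
Weight = 2.

2


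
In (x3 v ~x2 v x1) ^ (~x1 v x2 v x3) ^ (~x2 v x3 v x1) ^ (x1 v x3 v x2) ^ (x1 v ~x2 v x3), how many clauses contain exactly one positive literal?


A definite clause has exactly one positive literal.
Clause 1: 2 positive -> not definite
Clause 2: 2 positive -> not definite
Clause 3: 2 positive -> not definite
Clause 4: 3 positive -> not definite
Clause 5: 2 positive -> not definite
Definite clause count = 0.

0


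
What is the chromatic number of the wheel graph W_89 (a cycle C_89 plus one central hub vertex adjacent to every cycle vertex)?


W_89 consists of the cycle C_89 together with a hub vertex adjacent to every cycle vertex.
The cycle C_89 needs 3 colors (odd cycle -> 3).
The hub is adjacent to every cycle vertex, so it must receive a new color distinct from all of them.
Chromatic number = 3 + 1 = 4.

4


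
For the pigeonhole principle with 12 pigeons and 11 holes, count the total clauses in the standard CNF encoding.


The PHP encoding has two parts:
1) At-least-one-hole clauses: 12 (one per pigeon, each with 11 literals).
2) At-most-one-pigeon-per-hole clauses: 11 holes * C(12,2) = 11 * 66 = 726.
Total clauses = 12 + 726 = 738.

738


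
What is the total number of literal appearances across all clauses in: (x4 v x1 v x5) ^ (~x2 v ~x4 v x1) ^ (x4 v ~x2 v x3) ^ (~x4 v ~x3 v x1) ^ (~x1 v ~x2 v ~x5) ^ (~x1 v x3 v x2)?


Clause lengths: 3, 3, 3, 3, 3, 3.
Sum = 3 + 3 + 3 + 3 + 3 + 3 = 18.

18


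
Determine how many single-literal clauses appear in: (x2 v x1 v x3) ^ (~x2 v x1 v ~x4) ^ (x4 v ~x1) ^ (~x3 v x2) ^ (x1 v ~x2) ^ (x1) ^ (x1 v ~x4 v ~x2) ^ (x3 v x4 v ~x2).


A unit clause contains exactly one literal.
Unit clauses found: (x1).
Count = 1.

1


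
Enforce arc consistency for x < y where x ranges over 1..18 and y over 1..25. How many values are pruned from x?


For the constraint x < y, x needs a supporting value in y's domain.
x can be at most 24 (one less than y's maximum).
Valid x values from domain: 18 out of 18.
Pruned = 18 - 18 = 0.

0


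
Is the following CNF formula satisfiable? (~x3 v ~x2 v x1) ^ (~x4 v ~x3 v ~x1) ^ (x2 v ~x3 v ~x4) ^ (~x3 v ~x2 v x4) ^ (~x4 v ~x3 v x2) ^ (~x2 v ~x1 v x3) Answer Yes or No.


Check all 16 possible truth assignments.
Number of satisfying assignments found: 8.
The formula is satisfiable.

Yes


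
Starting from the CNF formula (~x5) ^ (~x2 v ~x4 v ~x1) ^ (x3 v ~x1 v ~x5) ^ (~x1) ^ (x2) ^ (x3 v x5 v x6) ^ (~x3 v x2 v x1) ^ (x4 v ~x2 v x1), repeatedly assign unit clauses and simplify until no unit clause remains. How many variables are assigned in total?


Unit propagation repeatedly assigns the literal in any unit clause, then simplifies.
Assignments in order: x5 = F, x1 = F, x2 = T, x4 = T.
No further unit clauses remain.
Total variables assigned = 4.

4


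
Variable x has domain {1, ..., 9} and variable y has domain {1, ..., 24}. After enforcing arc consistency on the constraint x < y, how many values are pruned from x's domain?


For the constraint x < y, x needs a supporting value in y's domain.
x can be at most 23 (one less than y's maximum).
Valid x values from domain: 9 out of 9.
Pruned = 9 - 9 = 0.

0


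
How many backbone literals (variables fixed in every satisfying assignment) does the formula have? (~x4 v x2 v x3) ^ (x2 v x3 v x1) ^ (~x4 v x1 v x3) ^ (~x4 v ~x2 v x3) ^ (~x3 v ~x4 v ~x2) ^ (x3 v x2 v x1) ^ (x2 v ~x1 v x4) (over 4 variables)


Find all satisfying assignments: 7 model(s).
Check which variables have the same value in every model.
No variable is fixed across all models.
Backbone size = 0.

0


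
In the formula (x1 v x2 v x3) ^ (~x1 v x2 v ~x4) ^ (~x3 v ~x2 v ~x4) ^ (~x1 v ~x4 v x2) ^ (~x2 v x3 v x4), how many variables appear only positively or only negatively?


A pure literal appears in only one polarity across all clauses.
No pure literals found.
Count = 0.

0


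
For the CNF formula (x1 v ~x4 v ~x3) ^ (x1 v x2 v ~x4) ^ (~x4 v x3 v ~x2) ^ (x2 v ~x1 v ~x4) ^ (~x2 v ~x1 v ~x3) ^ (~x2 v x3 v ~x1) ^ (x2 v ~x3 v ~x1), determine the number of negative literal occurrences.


Scan each clause for negated literals.
Clause 1: 2 negative; Clause 2: 1 negative; Clause 3: 2 negative; Clause 4: 2 negative; Clause 5: 3 negative; Clause 6: 2 negative; Clause 7: 2 negative.
Total negative literal occurrences = 14.

14


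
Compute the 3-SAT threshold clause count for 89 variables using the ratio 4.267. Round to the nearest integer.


The 3-SAT phase transition occurs at approximately 4.267 clauses per variable.
m = 4.267 * 89 = 379.763.
Rounded to nearest integer: 380.

380


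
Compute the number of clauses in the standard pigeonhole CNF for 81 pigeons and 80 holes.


The PHP encoding has two parts:
1) At-least-one-hole clauses: 81 (one per pigeon, each with 80 literals).
2) At-most-one-pigeon-per-hole clauses: 80 holes * C(81,2) = 80 * 3240 = 259200.
Total clauses = 81 + 259200 = 259281.

259281


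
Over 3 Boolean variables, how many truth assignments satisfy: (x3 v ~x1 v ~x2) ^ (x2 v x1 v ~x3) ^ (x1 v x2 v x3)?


Enumerate all 8 truth assignments over 3 variables.
Test each against every clause.
Satisfying assignments found: 5.

5


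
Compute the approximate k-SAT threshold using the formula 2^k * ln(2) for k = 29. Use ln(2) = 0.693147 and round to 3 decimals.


Using the asymptotic formula: threshold ~ 2^k * ln(2).
2^29 = 536870912.
536870912 * 0.693147 = 372130462.04.

372130462.04


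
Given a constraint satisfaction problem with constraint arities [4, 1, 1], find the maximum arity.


The arities are: 4, 1, 1.
Scan for the maximum value.
Maximum arity = 4.

4


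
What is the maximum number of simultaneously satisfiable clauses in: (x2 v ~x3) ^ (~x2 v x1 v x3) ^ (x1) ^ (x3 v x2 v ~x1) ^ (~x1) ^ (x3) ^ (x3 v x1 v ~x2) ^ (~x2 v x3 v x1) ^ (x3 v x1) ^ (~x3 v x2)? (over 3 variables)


Enumerate all 8 truth assignments.
For each, count how many of the 10 clauses are satisfied.
The formula is not fully satisfiable, so the maximum is below 10.
Maximum simultaneously satisfiable clauses = 9.

9


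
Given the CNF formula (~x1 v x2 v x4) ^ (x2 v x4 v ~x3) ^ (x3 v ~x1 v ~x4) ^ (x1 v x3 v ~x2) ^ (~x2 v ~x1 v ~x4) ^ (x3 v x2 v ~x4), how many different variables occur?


Identify each distinct variable in the formula.
Variables found: x1, x2, x3, x4.
Total distinct variables = 4.

4


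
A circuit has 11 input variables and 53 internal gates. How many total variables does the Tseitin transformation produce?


The Tseitin transformation introduces one auxiliary variable per gate.
Total variables = inputs + gates = 11 + 53 = 64.

64


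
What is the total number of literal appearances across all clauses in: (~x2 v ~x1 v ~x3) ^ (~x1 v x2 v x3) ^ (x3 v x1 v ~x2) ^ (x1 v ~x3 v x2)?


Clause lengths: 3, 3, 3, 3.
Sum = 3 + 3 + 3 + 3 = 12.

12


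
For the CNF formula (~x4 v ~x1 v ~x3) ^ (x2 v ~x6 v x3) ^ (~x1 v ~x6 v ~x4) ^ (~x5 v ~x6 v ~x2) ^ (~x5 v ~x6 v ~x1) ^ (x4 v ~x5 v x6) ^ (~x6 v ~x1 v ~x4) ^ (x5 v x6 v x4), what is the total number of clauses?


Each group enclosed in parentheses joined by ^ is one clause.
Counting the conjuncts: 8 clauses.

8


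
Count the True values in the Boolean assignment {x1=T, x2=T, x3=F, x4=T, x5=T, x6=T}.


The weight is the number of variables assigned True.
True variables: x1, x2, x4, x5, x6.
Weight = 5.

5


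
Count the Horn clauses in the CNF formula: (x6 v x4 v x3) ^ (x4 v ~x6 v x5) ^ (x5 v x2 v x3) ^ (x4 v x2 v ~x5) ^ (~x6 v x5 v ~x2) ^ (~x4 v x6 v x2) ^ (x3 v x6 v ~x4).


A Horn clause has at most one positive literal.
Clause 1: 3 positive lit(s) -> not Horn
Clause 2: 2 positive lit(s) -> not Horn
Clause 3: 3 positive lit(s) -> not Horn
Clause 4: 2 positive lit(s) -> not Horn
Clause 5: 1 positive lit(s) -> Horn
Clause 6: 2 positive lit(s) -> not Horn
Clause 7: 2 positive lit(s) -> not Horn
Total Horn clauses = 1.

1


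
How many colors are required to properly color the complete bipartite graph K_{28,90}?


K_{28,90} is bipartite by definition: the two parts are independent sets, with every edge crossing between them.
Color all vertices in one part with color 1 and all vertices in the other part with color 2.
Since the graph has at least one edge, one color does not suffice.
Chromatic number = 2.

2


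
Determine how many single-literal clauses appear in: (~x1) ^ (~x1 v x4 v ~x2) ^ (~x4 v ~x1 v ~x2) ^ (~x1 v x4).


A unit clause contains exactly one literal.
Unit clauses found: (~x1).
Count = 1.

1


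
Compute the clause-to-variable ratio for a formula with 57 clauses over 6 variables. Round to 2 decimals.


Clause-to-variable ratio = clauses / variables.
57 / 6 = 9.5.

9.5


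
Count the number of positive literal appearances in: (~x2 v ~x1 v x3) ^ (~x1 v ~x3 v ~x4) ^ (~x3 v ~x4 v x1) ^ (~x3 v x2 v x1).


Scan each clause for unnegated literals.
Clause 1: 1 positive; Clause 2: 0 positive; Clause 3: 1 positive; Clause 4: 2 positive.
Total positive literal occurrences = 4.

4


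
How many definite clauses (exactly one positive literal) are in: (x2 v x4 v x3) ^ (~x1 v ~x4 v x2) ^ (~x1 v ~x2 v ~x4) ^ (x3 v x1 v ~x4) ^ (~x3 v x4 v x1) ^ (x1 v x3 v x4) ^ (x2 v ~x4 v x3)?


A definite clause has exactly one positive literal.
Clause 1: 3 positive -> not definite
Clause 2: 1 positive -> definite
Clause 3: 0 positive -> not definite
Clause 4: 2 positive -> not definite
Clause 5: 2 positive -> not definite
Clause 6: 3 positive -> not definite
Clause 7: 2 positive -> not definite
Definite clause count = 1.

1


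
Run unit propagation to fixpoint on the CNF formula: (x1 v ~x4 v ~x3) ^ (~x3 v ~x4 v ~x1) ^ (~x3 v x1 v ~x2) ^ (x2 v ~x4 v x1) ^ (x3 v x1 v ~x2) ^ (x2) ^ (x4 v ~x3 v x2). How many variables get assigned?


Unit propagation repeatedly assigns the literal in any unit clause, then simplifies.
Assignments in order: x2 = T.
No further unit clauses remain.
Total variables assigned = 1.

1


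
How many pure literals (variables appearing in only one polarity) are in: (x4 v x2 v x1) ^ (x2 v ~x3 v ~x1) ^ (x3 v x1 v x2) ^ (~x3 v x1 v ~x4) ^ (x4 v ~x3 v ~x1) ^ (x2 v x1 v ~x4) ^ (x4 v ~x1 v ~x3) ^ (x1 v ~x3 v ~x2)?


A pure literal appears in only one polarity across all clauses.
No pure literals found.
Count = 0.

0


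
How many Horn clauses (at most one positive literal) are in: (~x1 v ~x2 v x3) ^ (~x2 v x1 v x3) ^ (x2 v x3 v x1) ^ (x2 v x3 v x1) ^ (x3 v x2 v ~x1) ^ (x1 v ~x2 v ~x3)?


A Horn clause has at most one positive literal.
Clause 1: 1 positive lit(s) -> Horn
Clause 2: 2 positive lit(s) -> not Horn
Clause 3: 3 positive lit(s) -> not Horn
Clause 4: 3 positive lit(s) -> not Horn
Clause 5: 2 positive lit(s) -> not Horn
Clause 6: 1 positive lit(s) -> Horn
Total Horn clauses = 2.

2


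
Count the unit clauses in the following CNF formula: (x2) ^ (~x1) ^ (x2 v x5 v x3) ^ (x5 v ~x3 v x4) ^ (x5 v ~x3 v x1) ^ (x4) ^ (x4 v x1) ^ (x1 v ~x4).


A unit clause contains exactly one literal.
Unit clauses found: (x2), (~x1), (x4).
Count = 3.

3


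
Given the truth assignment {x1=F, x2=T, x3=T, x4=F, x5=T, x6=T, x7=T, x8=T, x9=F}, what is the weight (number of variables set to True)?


The weight is the number of variables assigned True.
True variables: x2, x3, x5, x6, x7, x8.
Weight = 6.

6


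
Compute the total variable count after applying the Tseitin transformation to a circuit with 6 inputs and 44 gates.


The Tseitin transformation introduces one auxiliary variable per gate.
Total variables = inputs + gates = 6 + 44 = 50.

50


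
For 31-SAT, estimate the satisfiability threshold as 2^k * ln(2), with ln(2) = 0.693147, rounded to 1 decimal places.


Using the asymptotic formula: threshold ~ 2^k * ln(2).
2^31 = 2147483648.
2147483648 * 0.693147 = 1488521848.2.

1488521848.2


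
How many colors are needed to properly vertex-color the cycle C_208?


A cycle on an even number of vertices is bipartite: alternate two colors around the cycle.
Since 208 is even, two colors suffice, and at least two are needed because the graph has edges.
Chromatic number = 2.

2


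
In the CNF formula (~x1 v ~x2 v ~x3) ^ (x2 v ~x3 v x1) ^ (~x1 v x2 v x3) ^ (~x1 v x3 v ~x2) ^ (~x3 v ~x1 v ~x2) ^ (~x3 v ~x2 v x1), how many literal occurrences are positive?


Scan each clause for unnegated literals.
Clause 1: 0 positive; Clause 2: 2 positive; Clause 3: 2 positive; Clause 4: 1 positive; Clause 5: 0 positive; Clause 6: 1 positive.
Total positive literal occurrences = 6.

6
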